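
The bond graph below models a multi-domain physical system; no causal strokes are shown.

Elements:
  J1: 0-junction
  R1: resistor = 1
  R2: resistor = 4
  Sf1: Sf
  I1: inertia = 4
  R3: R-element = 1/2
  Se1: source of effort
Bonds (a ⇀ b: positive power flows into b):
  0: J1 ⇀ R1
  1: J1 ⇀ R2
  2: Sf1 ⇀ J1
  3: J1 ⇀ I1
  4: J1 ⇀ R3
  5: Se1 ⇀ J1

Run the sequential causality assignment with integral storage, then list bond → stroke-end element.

β2 stroke at Sf1  (Sf1 fixes flow; stroke at Sf1)
β5 stroke at J1  (source Se1 imposes e)
β0 stroke at R1  (J1: bond 5 brought effort, rest push out)
β1 stroke at R2  (0-jn J1 has e-setter on 5)
β3 stroke at I1  (0-jn J1 has e-setter on 5)
β4 stroke at R3  (common-e at J1 fixed by 5)

#0 stroke at R1
#1 stroke at R2
#2 stroke at Sf1
#3 stroke at I1
#4 stroke at R3
#5 stroke at J1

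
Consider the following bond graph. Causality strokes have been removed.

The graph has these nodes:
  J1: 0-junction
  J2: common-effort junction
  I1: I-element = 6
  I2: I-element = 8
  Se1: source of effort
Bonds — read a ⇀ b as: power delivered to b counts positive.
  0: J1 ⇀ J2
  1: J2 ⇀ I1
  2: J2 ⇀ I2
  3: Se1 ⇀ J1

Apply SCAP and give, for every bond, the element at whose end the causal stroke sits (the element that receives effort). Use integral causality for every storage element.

b3 stroke→J1  (Se1 (Se) sets effort on bond)
b0 stroke→J2  (0-jn J1 has e-setter on 3)
b1 stroke→I1  (common-e at J2 fixed by 0)
b2 stroke→I2  (J2: bond 0 brought effort, rest push out)

#0 stroke at J2
#1 stroke at I1
#2 stroke at I2
#3 stroke at J1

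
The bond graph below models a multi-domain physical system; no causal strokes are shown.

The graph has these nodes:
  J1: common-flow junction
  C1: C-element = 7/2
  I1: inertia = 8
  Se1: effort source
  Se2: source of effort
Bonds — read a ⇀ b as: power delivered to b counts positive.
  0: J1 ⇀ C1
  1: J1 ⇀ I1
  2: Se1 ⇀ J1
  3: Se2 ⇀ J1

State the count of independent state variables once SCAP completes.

bond 2 stroke at J1  (Se1: effort source, stroke at far end)
bond 3 stroke at J1  (Se2: effort source, stroke at far end)
bond 0 stroke at J1  (C1: C, integral causality)
bond 1 stroke at I1  (closing 1-jn rule on J1)

2  (C1, I1 all integral)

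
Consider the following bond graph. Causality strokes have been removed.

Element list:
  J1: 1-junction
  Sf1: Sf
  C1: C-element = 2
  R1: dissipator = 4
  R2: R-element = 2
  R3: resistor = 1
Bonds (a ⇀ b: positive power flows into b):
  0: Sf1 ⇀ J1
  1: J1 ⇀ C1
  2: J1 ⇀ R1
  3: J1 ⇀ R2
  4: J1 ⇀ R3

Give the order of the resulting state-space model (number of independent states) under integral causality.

1  (C1 all integral)

#0 →Sf1  (Sf1 (Sf) sets flow on bond)
#1 →J1  (common-f at J1 fixed by 0)
#2 →J1  (common-f at J1 fixed by 0)
#3 →J1  (J1 flow already set via bond 0)
#4 →J1  (J1 flow already set via bond 0)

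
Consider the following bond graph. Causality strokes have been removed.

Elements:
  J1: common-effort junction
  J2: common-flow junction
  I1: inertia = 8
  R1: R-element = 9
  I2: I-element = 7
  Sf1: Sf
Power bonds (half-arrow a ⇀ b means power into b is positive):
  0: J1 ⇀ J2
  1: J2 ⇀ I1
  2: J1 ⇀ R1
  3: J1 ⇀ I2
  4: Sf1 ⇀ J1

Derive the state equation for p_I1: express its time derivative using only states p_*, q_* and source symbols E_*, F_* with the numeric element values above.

dp_I1/dt = 9*F_Sf1 - 9*p_I1/8 - 9*p_I2/7

β4 stroke→Sf1  (source Sf1 imposes f)
β1 stroke→I1  (I1 outputs flow p/I1)
β0 stroke→J2  (J2 flow already set via bond 1)
β3 stroke→I2  (I2 integral (f out))
β2 stroke→J1  (J1 needs exactly one e-in)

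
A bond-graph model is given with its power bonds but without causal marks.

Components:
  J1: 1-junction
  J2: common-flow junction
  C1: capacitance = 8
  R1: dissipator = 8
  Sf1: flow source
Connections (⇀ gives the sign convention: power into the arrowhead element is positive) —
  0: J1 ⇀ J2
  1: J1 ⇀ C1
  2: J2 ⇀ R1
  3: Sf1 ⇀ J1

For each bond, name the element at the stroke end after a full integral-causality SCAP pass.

b0 stroke→J1
b1 stroke→J1
b2 stroke→J2
b3 stroke→Sf1

b3 →Sf1  (Sf1: flow source, stroke at near end)
b0 →J1  (J1: bond 3 brought flow, rest push out)
b1 →J1  (common-f at J1 fixed by 3)
b2 →J2  (common-f at J2 fixed by 0)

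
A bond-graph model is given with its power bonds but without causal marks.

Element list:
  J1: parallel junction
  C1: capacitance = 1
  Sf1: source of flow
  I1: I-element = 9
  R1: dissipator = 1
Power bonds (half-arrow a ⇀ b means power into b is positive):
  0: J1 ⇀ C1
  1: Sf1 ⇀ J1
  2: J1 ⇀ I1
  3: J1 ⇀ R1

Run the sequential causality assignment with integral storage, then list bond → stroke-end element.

bond 1 stroke at Sf1  (source Sf1 imposes f)
bond 0 stroke at J1  (C1 outputs effort q/C1)
bond 2 stroke at I1  (J1: bond 0 brought effort, rest push out)
bond 3 stroke at R1  (common-e at J1 fixed by 0)

#0 |J1
#1 |Sf1
#2 |I1
#3 |R1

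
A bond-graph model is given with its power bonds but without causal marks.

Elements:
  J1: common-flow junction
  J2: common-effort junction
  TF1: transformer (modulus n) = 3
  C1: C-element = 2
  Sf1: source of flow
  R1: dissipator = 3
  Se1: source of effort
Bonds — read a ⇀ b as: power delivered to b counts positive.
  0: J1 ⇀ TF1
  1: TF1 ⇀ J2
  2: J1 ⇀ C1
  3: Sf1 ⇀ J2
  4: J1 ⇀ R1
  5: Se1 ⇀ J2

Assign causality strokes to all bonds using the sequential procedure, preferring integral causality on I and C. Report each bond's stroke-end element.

bond 3 |Sf1  (Sf1 fixes flow; stroke at Sf1)
bond 5 |J2  (Se1 (Se) sets effort on bond)
bond 1 |TF1  (J2: bond 5 brought effort, rest push out)
bond 0 |J1  (TF1: transformer flips bond 1)
bond 2 |J1  (C1 outputs effort q/C1)
bond 4 |R1  (closing 1-jn rule on J1)

b0 →J1
b1 →TF1
b2 →J1
b3 →Sf1
b4 →R1
b5 →J2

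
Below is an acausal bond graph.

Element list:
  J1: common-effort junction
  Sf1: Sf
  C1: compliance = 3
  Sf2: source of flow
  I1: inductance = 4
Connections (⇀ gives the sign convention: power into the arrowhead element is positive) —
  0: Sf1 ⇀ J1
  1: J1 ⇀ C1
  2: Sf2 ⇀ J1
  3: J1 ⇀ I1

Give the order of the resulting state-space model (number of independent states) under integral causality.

b0 |Sf1  (Sf1: flow source, stroke at near end)
b2 |Sf2  (Sf2 fixes flow; stroke at Sf2)
b1 |J1  (C1 outputs effort q/C1)
b3 |I1  (common-e at J1 fixed by 1)

2  (C1, I1 all integral)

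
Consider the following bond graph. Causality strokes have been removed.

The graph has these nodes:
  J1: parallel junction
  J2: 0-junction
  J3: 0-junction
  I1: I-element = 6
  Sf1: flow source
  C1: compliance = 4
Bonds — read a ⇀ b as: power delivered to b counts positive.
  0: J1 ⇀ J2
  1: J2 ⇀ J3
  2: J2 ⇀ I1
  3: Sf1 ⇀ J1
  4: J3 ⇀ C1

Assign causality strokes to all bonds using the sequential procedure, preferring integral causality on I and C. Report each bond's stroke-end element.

#3 stroke→Sf1  (Sf1 (Sf) sets flow on bond)
#0 stroke→J1  (only one effort-in slot at J1)
#2 stroke→I1  (I1 integral (f out))
#1 stroke→J2  (closing 0-jn rule on J2)
#4 stroke→J3  (J3: last free bond brings effort in)

#0 |J1
#1 |J2
#2 |I1
#3 |Sf1
#4 |J3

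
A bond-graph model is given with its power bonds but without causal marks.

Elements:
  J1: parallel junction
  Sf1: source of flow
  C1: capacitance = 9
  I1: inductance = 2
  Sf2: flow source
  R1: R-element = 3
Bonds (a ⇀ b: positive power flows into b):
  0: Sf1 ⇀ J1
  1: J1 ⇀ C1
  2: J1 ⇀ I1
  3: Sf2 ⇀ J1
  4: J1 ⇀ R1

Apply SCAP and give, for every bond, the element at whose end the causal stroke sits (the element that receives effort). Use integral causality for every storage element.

β0 →Sf1  (Sf1: flow source, stroke at near end)
β3 →Sf2  (source Sf2 imposes f)
β1 →J1  (prefer integral on C1)
β2 →I1  (J1: bond 1 brought effort, rest push out)
β4 →R1  (J1 effort already set via bond 1)

β0 stroke at Sf1
β1 stroke at J1
β2 stroke at I1
β3 stroke at Sf2
β4 stroke at R1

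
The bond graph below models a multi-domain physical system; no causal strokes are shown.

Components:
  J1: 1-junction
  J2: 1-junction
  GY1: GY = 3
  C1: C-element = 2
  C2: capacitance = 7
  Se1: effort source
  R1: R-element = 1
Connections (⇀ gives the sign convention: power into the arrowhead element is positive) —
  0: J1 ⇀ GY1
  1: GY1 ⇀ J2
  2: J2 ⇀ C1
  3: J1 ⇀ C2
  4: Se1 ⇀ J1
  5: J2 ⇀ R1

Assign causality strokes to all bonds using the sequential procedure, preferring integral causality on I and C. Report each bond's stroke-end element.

bond 0 →GY1
bond 1 →GY1
bond 2 →J2
bond 3 →J1
bond 4 →J1
bond 5 →J2

#4 stroke→J1  (source Se1 imposes e)
#2 stroke→J2  (C1: C, integral causality)
#3 stroke→J1  (C2 outputs effort q/C2)
#0 stroke→GY1  (only one flow-in slot at J1)
#1 stroke→GY1  (GY1 both-in/both-out from 0)
#5 stroke→J2  (common-f at J2 fixed by 1)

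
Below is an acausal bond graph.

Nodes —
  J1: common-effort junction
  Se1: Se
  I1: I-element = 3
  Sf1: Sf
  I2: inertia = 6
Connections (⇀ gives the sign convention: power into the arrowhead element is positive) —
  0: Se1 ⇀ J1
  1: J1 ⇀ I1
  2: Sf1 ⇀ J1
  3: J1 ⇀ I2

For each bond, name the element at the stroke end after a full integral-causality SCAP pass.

b0 |J1  (source Se1 imposes e)
b2 |Sf1  (source Sf1 imposes f)
b1 |I1  (common-e at J1 fixed by 0)
b3 |I2  (J1 effort already set via bond 0)

b0 |J1
b1 |I1
b2 |Sf1
b3 |I2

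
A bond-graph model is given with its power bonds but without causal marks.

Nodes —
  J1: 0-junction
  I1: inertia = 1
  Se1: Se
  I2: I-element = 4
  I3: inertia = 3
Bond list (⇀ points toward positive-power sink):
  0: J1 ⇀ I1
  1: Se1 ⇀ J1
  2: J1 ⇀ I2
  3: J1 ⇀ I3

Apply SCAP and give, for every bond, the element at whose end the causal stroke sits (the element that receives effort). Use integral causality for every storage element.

bond 1 →J1  (Se1 fixes effort; stroke away)
bond 0 →I1  (common-e at J1 fixed by 1)
bond 2 →I2  (common-e at J1 fixed by 1)
bond 3 →I3  (0-jn J1 has e-setter on 1)

#0 |I1
#1 |J1
#2 |I2
#3 |I3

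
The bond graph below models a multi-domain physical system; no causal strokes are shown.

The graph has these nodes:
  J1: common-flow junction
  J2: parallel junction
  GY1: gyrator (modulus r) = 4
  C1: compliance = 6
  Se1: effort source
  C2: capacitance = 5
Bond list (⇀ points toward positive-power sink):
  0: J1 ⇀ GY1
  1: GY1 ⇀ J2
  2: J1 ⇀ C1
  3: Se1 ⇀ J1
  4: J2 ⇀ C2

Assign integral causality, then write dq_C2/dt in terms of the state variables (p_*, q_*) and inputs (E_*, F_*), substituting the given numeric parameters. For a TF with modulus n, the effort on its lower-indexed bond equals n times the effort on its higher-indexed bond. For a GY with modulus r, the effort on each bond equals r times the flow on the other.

#3 →J1  (Se1 fixes effort; stroke away)
#2 →J1  (C1 outputs effort q/C1)
#0 →GY1  (closing 1-jn rule on J1)
#1 →GY1  (GY1 both-in/both-out from 0)
#4 →J2  (J2 needs exactly one e-in)

dq_C2/dt = E_Se1/4 - q_C1/24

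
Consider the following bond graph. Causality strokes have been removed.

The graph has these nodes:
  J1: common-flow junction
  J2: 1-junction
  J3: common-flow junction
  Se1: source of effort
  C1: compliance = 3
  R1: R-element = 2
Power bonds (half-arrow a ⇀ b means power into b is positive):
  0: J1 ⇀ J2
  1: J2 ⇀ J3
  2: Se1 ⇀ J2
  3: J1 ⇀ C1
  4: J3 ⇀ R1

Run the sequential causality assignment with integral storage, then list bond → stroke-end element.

bond 0 |J2
bond 1 |J3
bond 2 |J2
bond 3 |J1
bond 4 |R1

bond 2 stroke→J2  (source Se1 imposes e)
bond 3 stroke→J1  (C1 outputs effort q/C1)
bond 0 stroke→J2  (closing 1-jn rule on J1)
bond 1 stroke→J3  (J2 needs exactly one f-in)
bond 4 stroke→R1  (J3 needs exactly one f-in)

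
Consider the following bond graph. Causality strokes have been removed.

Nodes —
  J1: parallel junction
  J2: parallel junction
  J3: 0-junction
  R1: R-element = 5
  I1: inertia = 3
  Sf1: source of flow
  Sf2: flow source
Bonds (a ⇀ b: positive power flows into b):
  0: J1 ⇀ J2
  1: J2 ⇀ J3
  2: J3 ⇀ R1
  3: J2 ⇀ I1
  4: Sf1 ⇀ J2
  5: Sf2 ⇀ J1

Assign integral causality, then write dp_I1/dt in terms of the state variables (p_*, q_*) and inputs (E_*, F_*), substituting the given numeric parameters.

dp_I1/dt = 5*F_Sf1 + 5*F_Sf2 - 5*p_I1/3

bond 4 →Sf1  (Sf1: flow source, stroke at near end)
bond 5 →Sf2  (Sf2: flow source, stroke at near end)
bond 0 →J1  (only one effort-in slot at J1)
bond 3 →I1  (prefer integral on I1)
bond 1 →J2  (J2: last free bond brings effort in)
bond 2 →J3  (J3 needs exactly one e-in)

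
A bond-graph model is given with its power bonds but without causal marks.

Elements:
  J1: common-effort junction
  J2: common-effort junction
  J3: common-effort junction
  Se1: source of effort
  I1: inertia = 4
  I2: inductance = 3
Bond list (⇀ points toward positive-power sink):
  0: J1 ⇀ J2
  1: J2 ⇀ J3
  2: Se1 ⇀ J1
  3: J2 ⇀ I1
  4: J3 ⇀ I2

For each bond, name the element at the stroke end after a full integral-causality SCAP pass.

b0 →J2
b1 →J3
b2 →J1
b3 →I1
b4 →I2

β2 |J1  (Se1 (Se) sets effort on bond)
β0 |J2  (common-e at J1 fixed by 2)
β1 |J3  (J2: bond 0 brought effort, rest push out)
β3 |I1  (common-e at J2 fixed by 0)
β4 |I2  (J3 effort already set via bond 1)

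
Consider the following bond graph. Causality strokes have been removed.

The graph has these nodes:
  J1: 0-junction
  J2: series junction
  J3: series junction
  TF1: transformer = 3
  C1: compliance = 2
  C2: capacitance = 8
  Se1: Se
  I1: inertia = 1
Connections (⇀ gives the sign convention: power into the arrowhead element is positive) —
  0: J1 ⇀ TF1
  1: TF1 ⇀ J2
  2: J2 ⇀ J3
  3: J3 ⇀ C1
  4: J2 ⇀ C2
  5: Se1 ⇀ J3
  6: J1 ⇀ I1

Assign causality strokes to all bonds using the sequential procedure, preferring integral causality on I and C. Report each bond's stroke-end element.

β5 stroke→J3  (source Se1 imposes e)
β3 stroke→J3  (C1 integral (e out))
β2 stroke→J2  (closing 1-jn rule on J3)
β4 stroke→J2  (C2 integral (e out))
β1 stroke→TF1  (J2 needs exactly one f-in)
β0 stroke→J1  (TF TF1: opposite of bond 1)
β6 stroke→I1  (J1: bond 0 brought effort, rest push out)

β0 →J1
β1 →TF1
β2 →J2
β3 →J3
β4 →J2
β5 →J3
β6 →I1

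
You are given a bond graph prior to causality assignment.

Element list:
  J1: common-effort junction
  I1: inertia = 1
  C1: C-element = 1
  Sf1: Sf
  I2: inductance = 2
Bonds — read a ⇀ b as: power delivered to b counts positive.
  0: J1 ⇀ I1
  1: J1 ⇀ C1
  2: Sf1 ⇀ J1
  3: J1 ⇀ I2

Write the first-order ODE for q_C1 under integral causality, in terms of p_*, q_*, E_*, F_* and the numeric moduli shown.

b2 →Sf1  (Sf1 (Sf) sets flow on bond)
b0 →I1  (prefer integral on I1)
b1 →J1  (C1 outputs effort q/C1)
b3 →I2  (J1 effort already set via bond 1)

dq_C1/dt = F_Sf1 - p_I1 - p_I2/2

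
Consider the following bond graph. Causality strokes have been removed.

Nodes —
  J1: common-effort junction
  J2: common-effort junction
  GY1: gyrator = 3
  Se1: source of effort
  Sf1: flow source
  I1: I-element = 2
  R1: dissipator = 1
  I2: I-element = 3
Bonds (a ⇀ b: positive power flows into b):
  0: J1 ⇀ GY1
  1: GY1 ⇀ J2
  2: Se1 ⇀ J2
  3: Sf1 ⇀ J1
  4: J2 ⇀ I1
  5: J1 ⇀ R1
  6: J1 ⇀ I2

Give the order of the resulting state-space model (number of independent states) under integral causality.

β2 stroke→J2  (Se1: effort source, stroke at far end)
β3 stroke→Sf1  (Sf1 fixes flow; stroke at Sf1)
β1 stroke→GY1  (0-jn J2 has e-setter on 2)
β4 stroke→I1  (0-jn J2 has e-setter on 2)
β0 stroke→GY1  (through GY1, causality inverts; strokes same side of GY1)
β6 stroke→I2  (I2 integral (f out))
β5 stroke→J1  (closing 0-jn rule on J1)

2  (I1, I2 all integral)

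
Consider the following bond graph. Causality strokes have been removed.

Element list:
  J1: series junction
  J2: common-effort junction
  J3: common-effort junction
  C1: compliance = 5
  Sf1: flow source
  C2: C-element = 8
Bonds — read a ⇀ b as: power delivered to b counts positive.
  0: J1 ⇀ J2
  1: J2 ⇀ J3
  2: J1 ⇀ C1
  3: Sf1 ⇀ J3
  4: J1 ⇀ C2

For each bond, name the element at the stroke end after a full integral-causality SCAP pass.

b3 stroke→Sf1  (Sf1: flow source, stroke at near end)
b1 stroke→J3  (closing 0-jn rule on J3)
b0 stroke→J2  (J2: last free bond brings effort in)
b2 stroke→J1  (J1: bond 0 brought flow, rest push out)
b4 stroke→J1  (J1: bond 0 brought flow, rest push out)

b0 →J2
b1 →J3
b2 →J1
b3 →Sf1
b4 →J1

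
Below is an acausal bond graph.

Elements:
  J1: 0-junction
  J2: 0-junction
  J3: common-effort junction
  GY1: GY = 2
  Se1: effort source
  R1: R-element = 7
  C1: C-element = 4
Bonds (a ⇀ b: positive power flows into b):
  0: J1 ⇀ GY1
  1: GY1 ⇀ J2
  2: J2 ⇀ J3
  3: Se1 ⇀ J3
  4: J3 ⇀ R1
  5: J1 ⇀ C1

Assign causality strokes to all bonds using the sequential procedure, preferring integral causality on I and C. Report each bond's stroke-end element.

bond 0 stroke→GY1
bond 1 stroke→GY1
bond 2 stroke→J2
bond 3 stroke→J3
bond 4 stroke→R1
bond 5 stroke→J1

#3 →J3  (source Se1 imposes e)
#2 →J2  (J3 effort already set via bond 3)
#4 →R1  (0-jn J3 has e-setter on 3)
#1 →GY1  (J2: bond 2 brought effort, rest push out)
#0 →GY1  (GY1 both-in/both-out from 1)
#5 →J1  (closing 0-jn rule on J1)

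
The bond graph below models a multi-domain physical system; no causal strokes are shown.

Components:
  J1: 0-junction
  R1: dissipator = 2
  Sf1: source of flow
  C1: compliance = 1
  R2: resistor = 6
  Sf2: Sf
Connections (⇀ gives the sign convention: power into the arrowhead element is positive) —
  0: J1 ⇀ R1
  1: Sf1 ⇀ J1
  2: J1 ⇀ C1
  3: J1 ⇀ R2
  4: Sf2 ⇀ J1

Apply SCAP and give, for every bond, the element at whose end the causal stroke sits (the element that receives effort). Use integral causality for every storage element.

b0 |R1
b1 |Sf1
b2 |J1
b3 |R2
b4 |Sf2

bond 1 stroke at Sf1  (Sf1 fixes flow; stroke at Sf1)
bond 4 stroke at Sf2  (Sf2 fixes flow; stroke at Sf2)
bond 2 stroke at J1  (prefer integral on C1)
bond 0 stroke at R1  (J1 effort already set via bond 2)
bond 3 stroke at R2  (J1 effort already set via bond 2)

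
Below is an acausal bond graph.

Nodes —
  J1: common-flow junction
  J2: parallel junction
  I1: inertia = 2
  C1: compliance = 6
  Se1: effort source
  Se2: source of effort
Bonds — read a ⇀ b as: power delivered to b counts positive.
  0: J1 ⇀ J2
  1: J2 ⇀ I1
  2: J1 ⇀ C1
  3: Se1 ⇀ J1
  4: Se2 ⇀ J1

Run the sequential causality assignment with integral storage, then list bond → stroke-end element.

#0 stroke→J2
#1 stroke→I1
#2 stroke→J1
#3 stroke→J1
#4 stroke→J1

#3 |J1  (Se1: effort source, stroke at far end)
#4 |J1  (source Se2 imposes e)
#1 |I1  (I1 integral (f out))
#0 |J2  (J2 needs exactly one e-in)
#2 |J1  (J1 flow already set via bond 0)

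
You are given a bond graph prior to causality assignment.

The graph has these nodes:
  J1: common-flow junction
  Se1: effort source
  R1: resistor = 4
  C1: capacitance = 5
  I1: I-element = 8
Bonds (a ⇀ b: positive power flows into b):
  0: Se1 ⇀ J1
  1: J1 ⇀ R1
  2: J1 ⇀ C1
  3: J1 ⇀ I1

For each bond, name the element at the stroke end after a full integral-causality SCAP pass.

β0 |J1
β1 |J1
β2 |J1
β3 |I1

b0 |J1  (Se1: effort source, stroke at far end)
b2 |J1  (C1 integral (e out))
b3 |I1  (I1: I, integral causality)
b1 |J1  (1-jn J1 has f-setter on 3)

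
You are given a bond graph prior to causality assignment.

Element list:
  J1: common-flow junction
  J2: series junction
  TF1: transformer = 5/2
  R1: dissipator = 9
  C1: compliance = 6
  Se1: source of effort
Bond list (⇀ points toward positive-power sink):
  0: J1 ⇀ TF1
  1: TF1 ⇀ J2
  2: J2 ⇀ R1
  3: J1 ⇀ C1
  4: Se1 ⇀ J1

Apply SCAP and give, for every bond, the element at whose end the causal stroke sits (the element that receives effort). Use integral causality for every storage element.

#0 stroke at TF1
#1 stroke at J2
#2 stroke at R1
#3 stroke at J1
#4 stroke at J1

β4 stroke at J1  (source Se1 imposes e)
β3 stroke at J1  (C1 outputs effort q/C1)
β0 stroke at TF1  (closing 1-jn rule on J1)
β1 stroke at J2  (TF TF1: opposite of bond 0)
β2 stroke at R1  (only one flow-in slot at J2)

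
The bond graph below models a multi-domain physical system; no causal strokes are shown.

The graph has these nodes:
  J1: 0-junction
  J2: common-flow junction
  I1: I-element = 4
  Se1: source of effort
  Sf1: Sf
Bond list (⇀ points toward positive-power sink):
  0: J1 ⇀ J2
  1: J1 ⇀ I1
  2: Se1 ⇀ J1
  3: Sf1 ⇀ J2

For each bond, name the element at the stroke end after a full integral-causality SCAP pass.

#0 →J2
#1 →I1
#2 →J1
#3 →Sf1

bond 2 stroke→J1  (source Se1 imposes e)
bond 3 stroke→Sf1  (Sf1 (Sf) sets flow on bond)
bond 0 stroke→J2  (0-jn J1 has e-setter on 2)
bond 1 stroke→I1  (J1 effort already set via bond 2)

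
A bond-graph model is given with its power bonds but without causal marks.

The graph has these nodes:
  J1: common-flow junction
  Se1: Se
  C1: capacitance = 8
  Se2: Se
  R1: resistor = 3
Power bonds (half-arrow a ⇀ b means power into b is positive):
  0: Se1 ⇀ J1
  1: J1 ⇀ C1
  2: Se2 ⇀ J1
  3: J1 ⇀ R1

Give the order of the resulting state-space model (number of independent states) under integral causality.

1  (C1 all integral)

bond 0 →J1  (Se1: effort source, stroke at far end)
bond 2 →J1  (Se2 fixes effort; stroke away)
bond 1 →J1  (C1 outputs effort q/C1)
bond 3 →R1  (J1 needs exactly one f-in)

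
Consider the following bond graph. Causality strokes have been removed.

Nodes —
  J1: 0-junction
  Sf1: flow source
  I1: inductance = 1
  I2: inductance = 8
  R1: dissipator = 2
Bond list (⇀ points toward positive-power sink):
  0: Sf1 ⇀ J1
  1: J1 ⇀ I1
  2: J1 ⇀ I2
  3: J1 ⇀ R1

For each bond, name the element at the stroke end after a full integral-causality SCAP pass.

β0 |Sf1
β1 |I1
β2 |I2
β3 |J1

#0 stroke→Sf1  (Sf1 (Sf) sets flow on bond)
#1 stroke→I1  (I1 outputs flow p/I1)
#2 stroke→I2  (I2 outputs flow p/I2)
#3 stroke→J1  (closing 0-jn rule on J1)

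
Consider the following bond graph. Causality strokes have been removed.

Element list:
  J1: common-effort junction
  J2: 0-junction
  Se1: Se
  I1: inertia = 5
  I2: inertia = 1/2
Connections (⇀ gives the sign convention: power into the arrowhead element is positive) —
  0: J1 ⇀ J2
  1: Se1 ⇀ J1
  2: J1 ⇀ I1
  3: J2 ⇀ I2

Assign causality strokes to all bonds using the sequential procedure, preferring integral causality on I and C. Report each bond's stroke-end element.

bond 1 |J1  (Se1 (Se) sets effort on bond)
bond 0 |J2  (J1 effort already set via bond 1)
bond 2 |I1  (J1 effort already set via bond 1)
bond 3 |I2  (common-e at J2 fixed by 0)

b0 stroke→J2
b1 stroke→J1
b2 stroke→I1
b3 stroke→I2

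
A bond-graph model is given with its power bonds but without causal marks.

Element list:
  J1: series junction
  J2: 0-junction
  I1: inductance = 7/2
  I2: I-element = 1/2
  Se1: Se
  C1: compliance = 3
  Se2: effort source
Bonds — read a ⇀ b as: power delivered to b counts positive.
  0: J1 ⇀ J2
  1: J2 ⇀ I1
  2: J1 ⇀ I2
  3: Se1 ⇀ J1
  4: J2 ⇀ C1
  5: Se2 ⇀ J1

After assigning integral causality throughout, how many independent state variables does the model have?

3  (C1, I1, I2 all integral)

#3 |J1  (Se1 (Se) sets effort on bond)
#5 |J1  (Se2 (Se) sets effort on bond)
#1 |I1  (prefer integral on I1)
#2 |I2  (I2 outputs flow p/I2)
#0 |J1  (J1: bond 2 brought flow, rest push out)
#4 |J2  (J2 needs exactly one e-in)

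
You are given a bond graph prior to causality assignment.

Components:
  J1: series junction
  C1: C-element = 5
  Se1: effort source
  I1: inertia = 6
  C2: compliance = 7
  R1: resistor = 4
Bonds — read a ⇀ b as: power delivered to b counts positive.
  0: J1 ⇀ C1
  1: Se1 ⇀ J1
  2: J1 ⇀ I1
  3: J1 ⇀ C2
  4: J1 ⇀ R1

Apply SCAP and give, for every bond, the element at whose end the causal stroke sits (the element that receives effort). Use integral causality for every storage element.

#1 stroke→J1  (source Se1 imposes e)
#0 stroke→J1  (C1 outputs effort q/C1)
#2 stroke→I1  (prefer integral on I1)
#3 stroke→J1  (common-f at J1 fixed by 2)
#4 stroke→J1  (J1 flow already set via bond 2)

b0 stroke→J1
b1 stroke→J1
b2 stroke→I1
b3 stroke→J1
b4 stroke→J1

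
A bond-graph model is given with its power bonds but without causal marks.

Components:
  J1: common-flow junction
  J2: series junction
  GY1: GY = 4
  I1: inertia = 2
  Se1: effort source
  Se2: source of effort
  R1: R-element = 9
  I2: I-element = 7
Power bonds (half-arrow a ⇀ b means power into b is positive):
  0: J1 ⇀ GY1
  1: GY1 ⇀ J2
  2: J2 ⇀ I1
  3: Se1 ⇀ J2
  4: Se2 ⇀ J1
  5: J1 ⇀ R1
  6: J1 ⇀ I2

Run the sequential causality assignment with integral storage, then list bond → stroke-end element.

bond 0 stroke→J1
bond 1 stroke→J2
bond 2 stroke→I1
bond 3 stroke→J2
bond 4 stroke→J1
bond 5 stroke→J1
bond 6 stroke→I2

#3 →J2  (source Se1 imposes e)
#4 →J1  (Se2: effort source, stroke at far end)
#2 →I1  (prefer integral on I1)
#1 →J2  (1-jn J2 has f-setter on 2)
#0 →J1  (GY GY1: same side as bond 1)
#6 →I2  (I2 outputs flow p/I2)
#5 →J1  (common-f at J1 fixed by 6)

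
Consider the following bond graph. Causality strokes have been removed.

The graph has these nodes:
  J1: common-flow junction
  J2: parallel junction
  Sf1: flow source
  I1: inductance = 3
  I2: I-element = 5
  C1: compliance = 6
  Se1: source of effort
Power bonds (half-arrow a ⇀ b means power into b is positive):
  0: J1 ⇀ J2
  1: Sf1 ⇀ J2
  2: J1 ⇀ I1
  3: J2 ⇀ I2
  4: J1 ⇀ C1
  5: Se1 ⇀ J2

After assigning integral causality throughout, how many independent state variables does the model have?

3  (C1, I1, I2 all integral)

β1 stroke→Sf1  (Sf1: flow source, stroke at near end)
β5 stroke→J2  (Se1 (Se) sets effort on bond)
β0 stroke→J1  (common-e at J2 fixed by 5)
β3 stroke→I2  (J2 effort already set via bond 5)
β2 stroke→I1  (prefer integral on I1)
β4 stroke→J1  (J1: bond 2 brought flow, rest push out)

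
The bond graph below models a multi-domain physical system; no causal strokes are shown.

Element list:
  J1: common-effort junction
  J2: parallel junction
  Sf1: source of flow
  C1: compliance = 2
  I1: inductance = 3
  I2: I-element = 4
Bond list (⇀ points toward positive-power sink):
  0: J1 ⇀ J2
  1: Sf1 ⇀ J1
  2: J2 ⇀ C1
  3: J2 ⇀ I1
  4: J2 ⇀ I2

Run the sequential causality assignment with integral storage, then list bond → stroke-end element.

b1 →Sf1  (Sf1 (Sf) sets flow on bond)
b0 →J1  (closing 0-jn rule on J1)
b2 →J2  (prefer integral on C1)
b3 →I1  (0-jn J2 has e-setter on 2)
b4 →I2  (J2 effort already set via bond 2)

bond 0 |J1
bond 1 |Sf1
bond 2 |J2
bond 3 |I1
bond 4 |I2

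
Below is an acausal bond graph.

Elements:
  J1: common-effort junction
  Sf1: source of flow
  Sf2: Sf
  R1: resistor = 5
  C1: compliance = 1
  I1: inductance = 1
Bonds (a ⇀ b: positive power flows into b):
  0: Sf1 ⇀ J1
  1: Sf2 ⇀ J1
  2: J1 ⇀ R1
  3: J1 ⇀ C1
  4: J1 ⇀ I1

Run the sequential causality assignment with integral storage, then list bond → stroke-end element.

bond 0 →Sf1  (Sf1 fixes flow; stroke at Sf1)
bond 1 →Sf2  (Sf2: flow source, stroke at near end)
bond 3 →J1  (prefer integral on C1)
bond 2 →R1  (0-jn J1 has e-setter on 3)
bond 4 →I1  (J1: bond 3 brought effort, rest push out)

b0 →Sf1
b1 →Sf2
b2 →R1
b3 →J1
b4 →I1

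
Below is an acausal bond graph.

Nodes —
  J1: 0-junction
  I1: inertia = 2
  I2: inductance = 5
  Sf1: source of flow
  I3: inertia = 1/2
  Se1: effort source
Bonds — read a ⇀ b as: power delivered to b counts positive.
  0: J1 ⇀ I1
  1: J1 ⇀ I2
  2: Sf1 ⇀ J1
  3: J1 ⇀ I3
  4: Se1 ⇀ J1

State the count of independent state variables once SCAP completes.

3  (I1, I2, I3 all integral)

#2 stroke→Sf1  (Sf1 fixes flow; stroke at Sf1)
#4 stroke→J1  (source Se1 imposes e)
#0 stroke→I1  (0-jn J1 has e-setter on 4)
#1 stroke→I2  (J1 effort already set via bond 4)
#3 stroke→I3  (J1 effort already set via bond 4)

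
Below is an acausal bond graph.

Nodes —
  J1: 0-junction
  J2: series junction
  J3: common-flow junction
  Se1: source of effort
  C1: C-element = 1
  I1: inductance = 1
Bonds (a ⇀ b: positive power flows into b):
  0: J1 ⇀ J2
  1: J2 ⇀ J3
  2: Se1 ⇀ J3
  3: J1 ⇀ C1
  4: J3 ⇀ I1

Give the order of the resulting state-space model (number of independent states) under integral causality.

2  (C1, I1 all integral)

b2 stroke at J3  (Se1: effort source, stroke at far end)
b3 stroke at J1  (C1 integral (e out))
b0 stroke at J2  (common-e at J1 fixed by 3)
b1 stroke at J3  (only one flow-in slot at J2)
b4 stroke at I1  (closing 1-jn rule on J3)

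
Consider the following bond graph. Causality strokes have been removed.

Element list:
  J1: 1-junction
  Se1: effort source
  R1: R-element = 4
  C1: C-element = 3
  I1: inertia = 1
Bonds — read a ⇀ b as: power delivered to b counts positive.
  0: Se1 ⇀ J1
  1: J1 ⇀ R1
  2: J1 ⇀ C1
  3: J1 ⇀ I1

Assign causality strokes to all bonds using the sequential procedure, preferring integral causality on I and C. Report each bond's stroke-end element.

bond 0 |J1
bond 1 |J1
bond 2 |J1
bond 3 |I1

b0 stroke at J1  (Se1: effort source, stroke at far end)
b2 stroke at J1  (C1: C, integral causality)
b3 stroke at I1  (I1 outputs flow p/I1)
b1 stroke at J1  (J1: bond 3 brought flow, rest push out)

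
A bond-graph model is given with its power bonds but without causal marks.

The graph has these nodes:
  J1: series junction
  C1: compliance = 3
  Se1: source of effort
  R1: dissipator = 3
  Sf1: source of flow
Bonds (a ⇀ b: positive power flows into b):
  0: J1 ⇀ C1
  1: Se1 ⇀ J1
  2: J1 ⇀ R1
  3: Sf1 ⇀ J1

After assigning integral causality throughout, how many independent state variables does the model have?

b1 stroke→J1  (Se1 (Se) sets effort on bond)
b3 stroke→Sf1  (Sf1 fixes flow; stroke at Sf1)
b0 stroke→J1  (J1 flow already set via bond 3)
b2 stroke→J1  (J1 flow already set via bond 3)

1  (C1 all integral)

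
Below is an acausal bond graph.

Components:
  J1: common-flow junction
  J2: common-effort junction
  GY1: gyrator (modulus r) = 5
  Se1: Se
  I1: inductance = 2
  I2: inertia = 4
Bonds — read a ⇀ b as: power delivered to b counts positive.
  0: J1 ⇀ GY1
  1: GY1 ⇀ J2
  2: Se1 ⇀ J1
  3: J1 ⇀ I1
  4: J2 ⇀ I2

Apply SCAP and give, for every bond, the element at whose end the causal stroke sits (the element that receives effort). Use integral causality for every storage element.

#0 stroke→J1
#1 stroke→J2
#2 stroke→J1
#3 stroke→I1
#4 stroke→I2

b2 stroke at J1  (source Se1 imposes e)
b3 stroke at I1  (I1 outputs flow p/I1)
b0 stroke at J1  (1-jn J1 has f-setter on 3)
b1 stroke at J2  (GY GY1: same side as bond 0)
b4 stroke at I2  (common-e at J2 fixed by 1)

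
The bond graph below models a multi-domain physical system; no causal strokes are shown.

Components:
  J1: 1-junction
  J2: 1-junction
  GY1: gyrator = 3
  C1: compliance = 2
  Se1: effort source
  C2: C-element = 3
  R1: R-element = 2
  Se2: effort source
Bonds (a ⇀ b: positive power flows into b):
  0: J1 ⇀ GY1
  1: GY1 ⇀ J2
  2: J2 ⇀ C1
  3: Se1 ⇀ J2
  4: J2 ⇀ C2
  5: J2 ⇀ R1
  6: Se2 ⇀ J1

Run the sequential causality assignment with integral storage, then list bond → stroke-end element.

β0 stroke at GY1
β1 stroke at GY1
β2 stroke at J2
β3 stroke at J2
β4 stroke at J2
β5 stroke at J2
β6 stroke at J1

β3 stroke→J2  (source Se1 imposes e)
β6 stroke→J1  (Se2 fixes effort; stroke away)
β0 stroke→GY1  (closing 1-jn rule on J1)
β1 stroke→GY1  (through GY1, causality inverts; strokes same side of GY1)
β2 stroke→J2  (J2: bond 1 brought flow, rest push out)
β4 stroke→J2  (1-jn J2 has f-setter on 1)
β5 stroke→J2  (J2: bond 1 brought flow, rest push out)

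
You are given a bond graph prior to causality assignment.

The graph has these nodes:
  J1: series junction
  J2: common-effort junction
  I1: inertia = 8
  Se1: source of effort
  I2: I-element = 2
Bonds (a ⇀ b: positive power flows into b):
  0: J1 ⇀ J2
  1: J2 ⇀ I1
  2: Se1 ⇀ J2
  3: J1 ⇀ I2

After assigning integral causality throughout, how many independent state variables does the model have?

#2 stroke→J2  (source Se1 imposes e)
#0 stroke→J1  (J2 effort already set via bond 2)
#1 stroke→I1  (common-e at J2 fixed by 2)
#3 stroke→I2  (J1: last free bond brings flow in)

2  (I1, I2 all integral)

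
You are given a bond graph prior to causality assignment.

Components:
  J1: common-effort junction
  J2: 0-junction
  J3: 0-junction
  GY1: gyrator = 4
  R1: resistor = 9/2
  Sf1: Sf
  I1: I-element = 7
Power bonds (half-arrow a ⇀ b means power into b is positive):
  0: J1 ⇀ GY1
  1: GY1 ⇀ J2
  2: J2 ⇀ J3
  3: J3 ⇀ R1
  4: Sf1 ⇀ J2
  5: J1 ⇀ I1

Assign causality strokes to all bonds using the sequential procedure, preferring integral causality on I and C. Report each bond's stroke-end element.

β4 stroke→Sf1  (Sf1 fixes flow; stroke at Sf1)
β5 stroke→I1  (I1 outputs flow p/I1)
β0 stroke→J1  (closing 0-jn rule on J1)
β1 stroke→J2  (GY1: gyrator matches bond 0)
β2 stroke→J3  (0-jn J2 has e-setter on 1)
β3 stroke→R1  (J3 effort already set via bond 2)

bond 0 →J1
bond 1 →J2
bond 2 →J3
bond 3 →R1
bond 4 →Sf1
bond 5 →I1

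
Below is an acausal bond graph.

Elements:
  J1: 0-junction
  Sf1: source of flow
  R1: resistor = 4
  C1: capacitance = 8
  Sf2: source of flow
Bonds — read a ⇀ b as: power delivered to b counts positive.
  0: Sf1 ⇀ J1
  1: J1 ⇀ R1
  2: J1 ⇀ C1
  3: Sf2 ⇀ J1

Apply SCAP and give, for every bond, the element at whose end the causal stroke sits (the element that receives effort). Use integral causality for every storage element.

bond 0 stroke→Sf1
bond 1 stroke→R1
bond 2 stroke→J1
bond 3 stroke→Sf2

#0 →Sf1  (source Sf1 imposes f)
#3 →Sf2  (source Sf2 imposes f)
#2 →J1  (C1: C, integral causality)
#1 →R1  (0-jn J1 has e-setter on 2)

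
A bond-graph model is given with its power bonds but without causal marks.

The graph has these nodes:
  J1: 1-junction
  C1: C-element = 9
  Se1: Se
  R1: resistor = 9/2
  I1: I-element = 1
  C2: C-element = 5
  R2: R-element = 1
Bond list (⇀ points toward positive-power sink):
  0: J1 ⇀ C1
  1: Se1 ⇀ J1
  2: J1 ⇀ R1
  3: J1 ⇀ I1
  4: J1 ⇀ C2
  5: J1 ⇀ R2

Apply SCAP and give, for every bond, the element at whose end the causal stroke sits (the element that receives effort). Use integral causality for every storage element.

bond 1 stroke→J1  (source Se1 imposes e)
bond 0 stroke→J1  (C1 outputs effort q/C1)
bond 3 stroke→I1  (prefer integral on I1)
bond 2 stroke→J1  (1-jn J1 has f-setter on 3)
bond 4 stroke→J1  (J1: bond 3 brought flow, rest push out)
bond 5 stroke→J1  (common-f at J1 fixed by 3)

bond 0 stroke at J1
bond 1 stroke at J1
bond 2 stroke at J1
bond 3 stroke at I1
bond 4 stroke at J1
bond 5 stroke at J1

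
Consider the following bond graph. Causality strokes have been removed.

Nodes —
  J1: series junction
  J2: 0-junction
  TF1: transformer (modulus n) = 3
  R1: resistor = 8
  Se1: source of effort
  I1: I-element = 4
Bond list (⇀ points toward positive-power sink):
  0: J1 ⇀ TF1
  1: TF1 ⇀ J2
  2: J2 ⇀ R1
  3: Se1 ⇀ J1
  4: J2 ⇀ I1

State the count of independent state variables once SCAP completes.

1  (I1 all integral)

#3 stroke→J1  (source Se1 imposes e)
#0 stroke→TF1  (only one flow-in slot at J1)
#1 stroke→J2  (TF TF1: opposite of bond 0)
#2 stroke→R1  (common-e at J2 fixed by 1)
#4 stroke→I1  (J2: bond 1 brought effort, rest push out)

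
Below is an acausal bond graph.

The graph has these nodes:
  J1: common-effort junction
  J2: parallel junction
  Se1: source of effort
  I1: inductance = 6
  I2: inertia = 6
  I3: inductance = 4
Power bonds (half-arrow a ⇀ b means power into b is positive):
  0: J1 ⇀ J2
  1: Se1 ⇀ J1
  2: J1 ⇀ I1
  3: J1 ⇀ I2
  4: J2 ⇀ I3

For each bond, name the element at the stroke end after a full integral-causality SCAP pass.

bond 1 →J1  (Se1 fixes effort; stroke away)
bond 0 →J2  (0-jn J1 has e-setter on 1)
bond 2 →I1  (J1: bond 1 brought effort, rest push out)
bond 3 →I2  (common-e at J1 fixed by 1)
bond 4 →I3  (common-e at J2 fixed by 0)

bond 0 stroke at J2
bond 1 stroke at J1
bond 2 stroke at I1
bond 3 stroke at I2
bond 4 stroke at I3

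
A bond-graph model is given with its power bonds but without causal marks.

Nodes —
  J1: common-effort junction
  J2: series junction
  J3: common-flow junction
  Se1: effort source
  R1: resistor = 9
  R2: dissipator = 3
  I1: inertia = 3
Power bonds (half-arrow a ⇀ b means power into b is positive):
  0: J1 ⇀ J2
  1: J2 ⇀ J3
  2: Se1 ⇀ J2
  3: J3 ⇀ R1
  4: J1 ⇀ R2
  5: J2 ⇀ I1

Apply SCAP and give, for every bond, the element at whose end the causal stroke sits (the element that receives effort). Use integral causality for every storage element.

b0 stroke→J2
b1 stroke→J2
b2 stroke→J2
b3 stroke→J3
b4 stroke→J1
b5 stroke→I1

β2 |J2  (source Se1 imposes e)
β5 |I1  (prefer integral on I1)
β0 |J2  (J2 flow already set via bond 5)
β1 |J2  (1-jn J2 has f-setter on 5)
β3 |J3  (common-f at J3 fixed by 1)
β4 |J1  (J1 needs exactly one e-in)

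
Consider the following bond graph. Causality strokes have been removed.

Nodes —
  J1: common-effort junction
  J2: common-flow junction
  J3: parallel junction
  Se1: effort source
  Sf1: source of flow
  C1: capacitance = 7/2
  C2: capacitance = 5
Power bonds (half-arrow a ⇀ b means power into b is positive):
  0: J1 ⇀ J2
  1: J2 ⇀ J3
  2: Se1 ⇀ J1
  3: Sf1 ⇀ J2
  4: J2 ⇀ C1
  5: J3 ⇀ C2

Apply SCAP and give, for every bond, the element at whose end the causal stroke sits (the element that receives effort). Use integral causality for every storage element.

β0 |J2
β1 |J2
β2 |J1
β3 |Sf1
β4 |J2
β5 |J3

#2 stroke at J1  (Se1 (Se) sets effort on bond)
#3 stroke at Sf1  (Sf1 (Sf) sets flow on bond)
#0 stroke at J2  (0-jn J1 has e-setter on 2)
#1 stroke at J2  (J2: bond 3 brought flow, rest push out)
#4 stroke at J2  (J2: bond 3 brought flow, rest push out)
#5 stroke at J3  (closing 0-jn rule on J3)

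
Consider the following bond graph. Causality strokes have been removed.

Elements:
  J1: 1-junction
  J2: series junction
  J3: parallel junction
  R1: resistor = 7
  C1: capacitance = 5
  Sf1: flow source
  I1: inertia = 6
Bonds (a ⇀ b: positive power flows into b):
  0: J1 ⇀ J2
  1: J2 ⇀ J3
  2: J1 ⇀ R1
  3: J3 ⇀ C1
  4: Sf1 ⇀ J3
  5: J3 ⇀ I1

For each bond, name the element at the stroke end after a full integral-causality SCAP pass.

#4 stroke→Sf1  (Sf1: flow source, stroke at near end)
#3 stroke→J3  (C1: C, integral causality)
#1 stroke→J2  (J3 effort already set via bond 3)
#5 stroke→I1  (common-e at J3 fixed by 3)
#0 stroke→J1  (J2: last free bond brings flow in)
#2 stroke→R1  (J1 needs exactly one f-in)

β0 stroke at J1
β1 stroke at J2
β2 stroke at R1
β3 stroke at J3
β4 stroke at Sf1
β5 stroke at I1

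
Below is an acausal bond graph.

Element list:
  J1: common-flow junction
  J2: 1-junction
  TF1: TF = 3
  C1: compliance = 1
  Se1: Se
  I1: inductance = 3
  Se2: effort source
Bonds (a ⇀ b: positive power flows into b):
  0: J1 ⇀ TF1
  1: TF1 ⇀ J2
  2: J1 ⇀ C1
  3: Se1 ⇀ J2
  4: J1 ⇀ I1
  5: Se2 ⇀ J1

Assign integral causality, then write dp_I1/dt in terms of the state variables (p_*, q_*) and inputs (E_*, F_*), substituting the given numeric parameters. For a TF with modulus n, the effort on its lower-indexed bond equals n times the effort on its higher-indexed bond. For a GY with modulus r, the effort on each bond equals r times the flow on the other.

dp_I1/dt = 3*E_Se1 + E_Se2 - q_C1

b3 stroke→J2  (Se1 (Se) sets effort on bond)
b5 stroke→J1  (source Se2 imposes e)
b1 stroke→TF1  (only one flow-in slot at J2)
b0 stroke→J1  (TF1 one-in-one-out from 1)
b2 stroke→J1  (C1: C, integral causality)
b4 stroke→I1  (J1: last free bond brings flow in)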